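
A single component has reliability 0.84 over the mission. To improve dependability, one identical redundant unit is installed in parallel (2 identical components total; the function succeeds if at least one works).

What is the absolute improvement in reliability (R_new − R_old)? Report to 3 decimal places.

0.134

R_before = 0.84
R_after = 1 − (1 − 0.84)^2 = 0.974
ΔR = 0.974 − 0.84 = 0.134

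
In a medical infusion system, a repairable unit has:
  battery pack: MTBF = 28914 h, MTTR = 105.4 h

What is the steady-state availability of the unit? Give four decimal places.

A(battery pack) = MTBF/(MTBF+MTTR) = 28914/(28914+105.4) = 0.9964

0.9964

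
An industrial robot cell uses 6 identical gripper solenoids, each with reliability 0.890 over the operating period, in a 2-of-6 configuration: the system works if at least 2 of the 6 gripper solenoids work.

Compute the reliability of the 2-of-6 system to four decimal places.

R = Σ_{i=2}^{6} C(6,i) p^i (1−p)^{6−i} with p = 0.890
C(6,2)·0.890^2·0.110^4 = 0.001740
C(6,3)·0.890^3·0.110^3 = 0.018766
C(6,4)·0.890^4·0.110^2 = 0.113877
C(6,5)·0.890^5·0.110^1 = 0.368548
C(6,6)·0.890^6·0.110^0 = 0.496981
Sum = 0.9999

0.9999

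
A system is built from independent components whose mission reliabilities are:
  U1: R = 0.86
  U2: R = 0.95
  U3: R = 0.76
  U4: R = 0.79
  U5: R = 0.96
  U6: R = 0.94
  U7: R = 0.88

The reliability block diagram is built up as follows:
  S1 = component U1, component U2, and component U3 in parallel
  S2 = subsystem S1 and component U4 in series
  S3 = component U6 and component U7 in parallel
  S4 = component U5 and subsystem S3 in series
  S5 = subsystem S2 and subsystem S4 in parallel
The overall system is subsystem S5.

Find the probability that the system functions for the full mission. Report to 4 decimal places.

0.9901

Parallel (U1, U2, and U3): 1 − (1 − 0.860000)(1 − 0.950000)(1 − 0.760000) = 0.998320
Series ([0.998320] and U4): 0.998320 × 0.790000 = 0.788673
Parallel (U6 and U7): 1 − (1 − 0.940000)(1 − 0.880000) = 0.992800
Series (U5 and [0.992800]): 0.960000 × 0.992800 = 0.953088
Parallel ([0.788673] and [0.953088]): 1 − (1 − 0.788673)(1 − 0.953088) = 0.9901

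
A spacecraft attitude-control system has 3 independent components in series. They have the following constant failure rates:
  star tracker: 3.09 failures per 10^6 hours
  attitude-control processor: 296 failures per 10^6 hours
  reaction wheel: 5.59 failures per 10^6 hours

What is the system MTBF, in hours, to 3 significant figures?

3280

Series of exponential components: λ_sys = Σ λ_i
λ_sys = 0.00000309 + 0.000296 + 0.00000559 = 3.0468e-04 /h
MTBF = 1 / λ_sys = 3280 h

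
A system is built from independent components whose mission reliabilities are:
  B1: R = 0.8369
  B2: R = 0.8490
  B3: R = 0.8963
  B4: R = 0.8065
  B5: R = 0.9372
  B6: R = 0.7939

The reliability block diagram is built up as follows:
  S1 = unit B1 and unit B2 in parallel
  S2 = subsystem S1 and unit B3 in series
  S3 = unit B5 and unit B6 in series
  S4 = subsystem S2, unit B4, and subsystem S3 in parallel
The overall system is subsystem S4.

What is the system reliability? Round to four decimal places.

Parallel (B1 and B2): 1 − (1 − 0.836900)(1 − 0.849000) = 0.975372
Series ([0.975372] and B3): 0.975372 × 0.896300 = 0.874226
Series (B5 and B6): 0.937200 × 0.793900 = 0.744043
Parallel ([0.874226], B4, and [0.744043]): 1 − (1 − 0.874226)(1 − 0.806500)(1 − 0.744043) = 0.9938

0.9938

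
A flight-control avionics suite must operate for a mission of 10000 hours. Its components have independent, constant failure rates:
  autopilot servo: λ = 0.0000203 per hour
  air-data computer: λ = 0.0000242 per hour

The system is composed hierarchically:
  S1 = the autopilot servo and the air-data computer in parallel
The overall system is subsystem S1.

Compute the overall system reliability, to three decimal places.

R(autopilot servo) = exp(−0.0000203 × 10000) = 0.81628
R(air-data computer) = exp(−0.0000242 × 10000) = 0.78506
Parallel (autopilot servo and air-data computer): 1 − (1 − 0.81628)(1 − 0.78506) = 0.961

0.961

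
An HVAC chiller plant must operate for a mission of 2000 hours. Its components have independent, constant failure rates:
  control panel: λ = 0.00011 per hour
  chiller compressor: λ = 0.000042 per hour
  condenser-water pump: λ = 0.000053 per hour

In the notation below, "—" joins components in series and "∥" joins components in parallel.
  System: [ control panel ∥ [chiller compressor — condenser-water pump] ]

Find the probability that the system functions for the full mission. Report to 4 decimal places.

0.9658

R(control panel) = exp(−0.00011 × 2000) = 0.802519
R(chiller compressor) = exp(−0.000042 × 2000) = 0.919431
R(condenser-water pump) = exp(−0.000053 × 2000) = 0.899425
Series (chiller compressor and condenser-water pump): 0.919431 × 0.899425 = 0.826959
Parallel (control panel and [0.826959]): 1 − (1 − 0.802519)(1 − 0.826959) = 0.9658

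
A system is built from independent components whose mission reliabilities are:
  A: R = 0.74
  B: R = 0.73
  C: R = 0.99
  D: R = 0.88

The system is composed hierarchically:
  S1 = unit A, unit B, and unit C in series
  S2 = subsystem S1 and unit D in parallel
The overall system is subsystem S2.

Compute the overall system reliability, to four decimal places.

0.9442

Series (A, B, and C): 0.740000 × 0.730000 × 0.990000 = 0.534798
Parallel ([0.534798] and D): 1 − (1 − 0.534798)(1 − 0.880000) = 0.9442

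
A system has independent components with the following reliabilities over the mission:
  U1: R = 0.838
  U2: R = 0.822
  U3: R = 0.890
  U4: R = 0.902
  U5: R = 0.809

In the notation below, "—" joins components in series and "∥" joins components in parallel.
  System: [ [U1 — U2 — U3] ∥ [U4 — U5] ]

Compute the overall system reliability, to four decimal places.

0.8954

Series (U1, U2, and U3): 0.838000 × 0.822000 × 0.890000 = 0.613064
Series (U4 and U5): 0.902000 × 0.809000 = 0.729718
Parallel ([0.613064] and [0.729718]): 1 − (1 − 0.613064)(1 − 0.729718) = 0.8954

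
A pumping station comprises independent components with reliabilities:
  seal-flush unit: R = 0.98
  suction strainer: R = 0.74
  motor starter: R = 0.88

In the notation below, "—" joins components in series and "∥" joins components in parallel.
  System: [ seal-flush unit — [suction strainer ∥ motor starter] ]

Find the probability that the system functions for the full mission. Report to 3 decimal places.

0.949

Parallel (suction strainer and motor starter): 1 − (1 − 0.74000)(1 − 0.88000) = 0.96880
Series (seal-flush unit and [0.96880]): 0.98000 × 0.96880 = 0.949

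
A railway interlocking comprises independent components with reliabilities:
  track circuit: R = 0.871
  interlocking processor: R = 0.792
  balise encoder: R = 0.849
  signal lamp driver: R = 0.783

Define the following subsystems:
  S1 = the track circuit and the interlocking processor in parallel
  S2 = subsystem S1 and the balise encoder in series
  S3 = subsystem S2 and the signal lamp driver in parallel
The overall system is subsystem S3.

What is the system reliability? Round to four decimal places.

Parallel (track circuit and interlocking processor): 1 − (1 − 0.871000)(1 − 0.792000) = 0.973168
Series ([0.973168] and balise encoder): 0.973168 × 0.849000 = 0.826220
Parallel ([0.826220] and signal lamp driver): 1 − (1 − 0.826220)(1 − 0.783000) = 0.9623

0.9623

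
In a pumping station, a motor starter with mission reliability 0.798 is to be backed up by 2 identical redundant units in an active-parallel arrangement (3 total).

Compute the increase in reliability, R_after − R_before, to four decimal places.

R_before = 0.798
R_after = 1 − (1 − 0.798)^3 = 0.9918
ΔR = 0.9918 − 0.798 = 0.1938

0.1938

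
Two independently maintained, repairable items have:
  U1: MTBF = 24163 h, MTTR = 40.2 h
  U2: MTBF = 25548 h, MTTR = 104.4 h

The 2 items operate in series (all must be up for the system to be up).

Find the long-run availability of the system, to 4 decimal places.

0.9943

A(U1) = MTBF/(MTBF+MTTR) = 24163/(24163+40.2) = 0.998339
A(U2) = MTBF/(MTBF+MTTR) = 25548/(25548+104.4) = 0.995930
Series availability: 0.998339 × 0.995930 = 0.9943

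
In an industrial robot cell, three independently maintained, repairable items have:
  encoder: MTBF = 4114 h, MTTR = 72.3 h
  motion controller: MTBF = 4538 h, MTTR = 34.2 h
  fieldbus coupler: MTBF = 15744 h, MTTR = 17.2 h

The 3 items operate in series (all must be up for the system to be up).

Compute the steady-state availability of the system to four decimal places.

0.9743

A(encoder) = MTBF/(MTBF+MTTR) = 4114/(4114+72.3) = 0.982729
A(motion controller) = MTBF/(MTBF+MTTR) = 4538/(4538+34.2) = 0.992520
A(fieldbus coupler) = MTBF/(MTBF+MTTR) = 15744/(15744+17.2) = 0.998909
Series availability: 0.982729 × 0.992520 × 0.998909 = 0.9743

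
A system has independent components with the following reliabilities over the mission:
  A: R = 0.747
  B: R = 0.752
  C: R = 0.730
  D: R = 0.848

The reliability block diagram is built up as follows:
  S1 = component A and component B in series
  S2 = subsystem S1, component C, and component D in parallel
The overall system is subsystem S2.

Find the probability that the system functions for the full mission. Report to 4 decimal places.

0.9820

Series (A and B): 0.747000 × 0.752000 = 0.561744
Parallel ([0.561744], C, and D): 1 − (1 − 0.561744)(1 − 0.730000)(1 − 0.848000) = 0.9820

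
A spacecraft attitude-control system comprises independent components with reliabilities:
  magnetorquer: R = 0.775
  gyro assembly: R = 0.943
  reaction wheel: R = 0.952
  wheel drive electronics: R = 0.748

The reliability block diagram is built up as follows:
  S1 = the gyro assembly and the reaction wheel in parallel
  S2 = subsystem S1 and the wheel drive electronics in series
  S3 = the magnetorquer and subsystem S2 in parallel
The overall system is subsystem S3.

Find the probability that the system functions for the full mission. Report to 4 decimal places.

0.9428

Parallel (gyro assembly and reaction wheel): 1 − (1 − 0.943000)(1 − 0.952000) = 0.997264
Series ([0.997264] and wheel drive electronics): 0.997264 × 0.748000 = 0.745953
Parallel (magnetorquer and [0.745953]): 1 − (1 − 0.775000)(1 − 0.745953) = 0.9428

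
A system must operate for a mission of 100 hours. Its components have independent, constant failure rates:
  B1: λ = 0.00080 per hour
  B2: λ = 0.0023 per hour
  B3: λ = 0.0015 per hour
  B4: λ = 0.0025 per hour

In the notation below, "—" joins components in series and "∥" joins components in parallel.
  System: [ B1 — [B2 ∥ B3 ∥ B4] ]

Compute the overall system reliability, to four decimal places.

0.9173

R(B1) = exp(−0.00080 × 100) = 0.923116
R(B2) = exp(−0.0023 × 100) = 0.794534
R(B3) = exp(−0.0015 × 100) = 0.860708
R(B4) = exp(−0.0025 × 100) = 0.778801
Parallel (B2, B3, and B4): 1 − (1 − 0.794534)(1 − 0.860708)(1 − 0.778801) = 0.993669
Series (B1 and [0.993669]): 0.923116 × 0.993669 = 0.9173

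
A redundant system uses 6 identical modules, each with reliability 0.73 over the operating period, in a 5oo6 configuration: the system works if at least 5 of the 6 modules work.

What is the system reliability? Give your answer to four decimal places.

0.4872

R = Σ_{i=5}^{6} C(6,i) p^i (1−p)^{6−i} with p = 0.73
C(6,5)·0.73^5·0.27^1 = 0.335838
C(6,6)·0.73^6·0.27^0 = 0.151334
Sum = 0.4872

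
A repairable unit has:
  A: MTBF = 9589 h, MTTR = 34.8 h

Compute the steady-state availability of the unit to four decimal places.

A(A) = MTBF/(MTBF+MTTR) = 9589/(9589+34.8) = 0.9964

0.9964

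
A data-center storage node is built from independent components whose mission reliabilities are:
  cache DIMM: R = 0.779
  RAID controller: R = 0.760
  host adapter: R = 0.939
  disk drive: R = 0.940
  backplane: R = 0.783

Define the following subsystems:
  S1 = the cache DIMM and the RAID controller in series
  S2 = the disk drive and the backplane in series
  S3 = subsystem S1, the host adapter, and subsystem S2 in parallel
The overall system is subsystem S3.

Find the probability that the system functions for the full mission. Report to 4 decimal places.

0.9934

Series (cache DIMM and RAID controller): 0.779000 × 0.760000 = 0.592040
Series (disk drive and backplane): 0.940000 × 0.783000 = 0.736020
Parallel ([0.592040], host adapter, and [0.736020]): 1 − (1 − 0.592040)(1 − 0.939000)(1 − 0.736020) = 0.9934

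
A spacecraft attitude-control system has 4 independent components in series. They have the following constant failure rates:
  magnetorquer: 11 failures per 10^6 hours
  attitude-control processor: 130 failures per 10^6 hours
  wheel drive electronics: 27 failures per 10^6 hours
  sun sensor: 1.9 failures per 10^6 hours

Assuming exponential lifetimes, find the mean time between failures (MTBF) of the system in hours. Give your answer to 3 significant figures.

Series of exponential components: λ_sys = Σ λ_i
λ_sys = 0.000011 + 0.00013 + 0.000027 + 0.0000019 = 1.6990e-04 /h
MTBF = 1 / λ_sys = 5890 h

5890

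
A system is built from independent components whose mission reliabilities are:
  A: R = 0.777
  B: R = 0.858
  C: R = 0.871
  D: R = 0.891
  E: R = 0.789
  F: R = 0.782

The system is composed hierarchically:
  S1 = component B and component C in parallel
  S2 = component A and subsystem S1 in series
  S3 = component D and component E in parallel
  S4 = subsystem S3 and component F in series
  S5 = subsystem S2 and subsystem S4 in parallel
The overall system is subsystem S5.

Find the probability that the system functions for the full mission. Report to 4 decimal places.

Parallel (B and C): 1 − (1 − 0.858000)(1 − 0.871000) = 0.981682
Series (A and [0.981682]): 0.777000 × 0.981682 = 0.762767
Parallel (D and E): 1 − (1 − 0.891000)(1 − 0.789000) = 0.977001
Series ([0.977001] and F): 0.977001 × 0.782000 = 0.764015
Parallel ([0.762767] and [0.764015]): 1 − (1 − 0.762767)(1 − 0.764015) = 0.9440

0.9440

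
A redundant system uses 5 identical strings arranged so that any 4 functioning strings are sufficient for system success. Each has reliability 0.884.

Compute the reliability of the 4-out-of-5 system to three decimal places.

R = Σ_{i=4}^{5} C(5,i) p^i (1−p)^{5−i} with p = 0.884
C(5,4)·0.884^4·0.116^1 = 0.35419
C(5,5)·0.884^5·0.116^0 = 0.53984
Sum = 0.894

0.894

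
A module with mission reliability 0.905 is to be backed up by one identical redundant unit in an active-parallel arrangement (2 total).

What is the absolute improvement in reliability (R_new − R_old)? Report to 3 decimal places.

0.086

R_before = 0.905
R_after = 1 − (1 − 0.905)^2 = 0.991
ΔR = 0.991 − 0.905 = 0.086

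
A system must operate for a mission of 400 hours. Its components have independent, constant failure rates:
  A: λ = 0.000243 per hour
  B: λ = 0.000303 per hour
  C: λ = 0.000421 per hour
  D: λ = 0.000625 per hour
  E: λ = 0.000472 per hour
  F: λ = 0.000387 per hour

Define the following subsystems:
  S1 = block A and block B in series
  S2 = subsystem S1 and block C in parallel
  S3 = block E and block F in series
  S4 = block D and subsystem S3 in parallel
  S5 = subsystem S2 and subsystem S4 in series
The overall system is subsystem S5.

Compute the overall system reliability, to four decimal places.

R(A) = exp(−0.000243 × 400) = 0.907375
R(B) = exp(−0.000303 × 400) = 0.885857
R(C) = exp(−0.000421 × 400) = 0.845016
R(D) = exp(−0.000625 × 400) = 0.778801
R(E) = exp(−0.000472 × 400) = 0.827952
R(F) = exp(−0.000387 × 400) = 0.856586
Series (A and B): 0.907375 × 0.885857 = 0.803804
Parallel ([0.803804] and C): 1 − (1 − 0.803804)(1 − 0.845016) = 0.969593
Series (E and F): 0.827952 × 0.856586 = 0.709212
Parallel (D and [0.709212]): 1 − (1 − 0.778801)(1 − 0.709212) = 0.935678
Series ([0.969593] and [0.935678]): 0.969593 × 0.935678 = 0.9072

0.9072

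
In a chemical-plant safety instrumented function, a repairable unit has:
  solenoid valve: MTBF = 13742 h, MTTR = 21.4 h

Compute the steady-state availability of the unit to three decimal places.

A(solenoid valve) = MTBF/(MTBF+MTTR) = 13742/(13742+21.4) = 0.998

0.998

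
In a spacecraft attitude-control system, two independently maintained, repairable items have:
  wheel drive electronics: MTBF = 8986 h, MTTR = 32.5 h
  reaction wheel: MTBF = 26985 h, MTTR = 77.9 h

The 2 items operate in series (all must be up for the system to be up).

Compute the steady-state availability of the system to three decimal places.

0.994

A(wheel drive electronics) = MTBF/(MTBF+MTTR) = 8986/(8986+32.5) = 0.996396
A(reaction wheel) = MTBF/(MTBF+MTTR) = 26985/(26985+77.9) = 0.997122
Series availability: 0.996396 × 0.997122 = 0.994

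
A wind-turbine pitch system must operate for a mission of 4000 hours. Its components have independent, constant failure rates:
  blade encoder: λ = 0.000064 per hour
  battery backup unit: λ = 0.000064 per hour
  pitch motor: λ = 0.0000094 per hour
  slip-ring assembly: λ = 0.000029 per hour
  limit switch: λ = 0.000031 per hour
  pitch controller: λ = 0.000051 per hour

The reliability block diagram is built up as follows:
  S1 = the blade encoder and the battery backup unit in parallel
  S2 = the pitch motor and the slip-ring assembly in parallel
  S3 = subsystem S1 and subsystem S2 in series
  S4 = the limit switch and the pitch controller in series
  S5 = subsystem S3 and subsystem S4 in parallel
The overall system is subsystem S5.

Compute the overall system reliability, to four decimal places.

R(blade encoder) = exp(−0.000064 × 4000) = 0.774142
R(battery backup unit) = exp(−0.000064 × 4000) = 0.774142
R(pitch motor) = exp(−0.0000094 × 4000) = 0.963098
R(slip-ring assembly) = exp(−0.000029 × 4000) = 0.890475
R(limit switch) = exp(−0.000031 × 4000) = 0.883380
R(pitch controller) = exp(−0.000051 × 4000) = 0.815462
Parallel (blade encoder and battery backup unit): 1 − (1 − 0.774142)(1 − 0.774142) = 0.948988
Parallel (pitch motor and slip-ring assembly): 1 − (1 − 0.963098)(1 − 0.890475) = 0.995958
Series ([0.948988] and [0.995958]): 0.948988 × 0.995958 = 0.945152
Series (limit switch and pitch controller): 0.883380 × 0.815462 = 0.720363
Parallel ([0.945152] and [0.720363]): 1 − (1 − 0.945152)(1 − 0.720363) = 0.9847

0.9847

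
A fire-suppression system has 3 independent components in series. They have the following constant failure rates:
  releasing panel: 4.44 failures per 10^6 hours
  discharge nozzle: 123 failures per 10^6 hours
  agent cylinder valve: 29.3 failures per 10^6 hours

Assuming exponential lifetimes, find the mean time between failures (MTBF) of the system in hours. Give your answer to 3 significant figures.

6380

Series of exponential components: λ_sys = Σ λ_i
λ_sys = 0.00000444 + 0.000123 + 0.0000293 = 1.5674e-04 /h
MTBF = 1 / λ_sys = 6380 h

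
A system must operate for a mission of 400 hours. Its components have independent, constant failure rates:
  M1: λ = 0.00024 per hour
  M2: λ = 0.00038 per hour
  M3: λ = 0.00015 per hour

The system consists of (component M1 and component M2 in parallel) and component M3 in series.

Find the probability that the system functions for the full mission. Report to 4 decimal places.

0.9296

R(M1) = exp(−0.00024 × 400) = 0.908464
R(M2) = exp(−0.00038 × 400) = 0.858988
R(M3) = exp(−0.00015 × 400) = 0.941765
Parallel (M1 and M2): 1 − (1 − 0.908464)(1 − 0.858988) = 0.987092
Series ([0.987092] and M3): 0.987092 × 0.941765 = 0.9296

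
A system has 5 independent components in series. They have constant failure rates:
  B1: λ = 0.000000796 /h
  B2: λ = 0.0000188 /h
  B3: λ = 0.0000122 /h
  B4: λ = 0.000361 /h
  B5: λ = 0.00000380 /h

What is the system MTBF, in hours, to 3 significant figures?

2520

Series of exponential components: λ_sys = Σ λ_i
λ_sys = 0.000000796 + 0.0000188 + 0.0000122 + 0.000361 + 0.00000380 = 3.9660e-04 /h
MTBF = 1 / λ_sys = 2520 h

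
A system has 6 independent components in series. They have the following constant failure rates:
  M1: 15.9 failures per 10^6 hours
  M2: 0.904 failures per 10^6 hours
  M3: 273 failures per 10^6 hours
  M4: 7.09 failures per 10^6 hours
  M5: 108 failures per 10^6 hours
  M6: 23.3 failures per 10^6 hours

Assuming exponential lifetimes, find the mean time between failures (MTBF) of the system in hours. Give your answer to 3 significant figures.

Series of exponential components: λ_sys = Σ λ_i
λ_sys = 0.0000159 + 0.000000904 + 0.000273 + 0.00000709 + 0.000108 + 0.0000233 = 4.2819e-04 /h
MTBF = 1 / λ_sys = 2340 h

2340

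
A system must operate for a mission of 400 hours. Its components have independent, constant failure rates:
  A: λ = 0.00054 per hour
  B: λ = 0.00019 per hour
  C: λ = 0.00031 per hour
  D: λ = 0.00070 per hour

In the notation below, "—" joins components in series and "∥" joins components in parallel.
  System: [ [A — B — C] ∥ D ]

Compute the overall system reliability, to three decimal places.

R(A) = exp(−0.00054 × 400) = 0.80574
R(B) = exp(−0.00019 × 400) = 0.92682
R(C) = exp(−0.00031 × 400) = 0.88338
R(D) = exp(−0.00070 × 400) = 0.75578
Series (A, B, and C): 0.80574 × 0.92682 × 0.88338 = 0.65969
Parallel ([0.65969] and D): 1 − (1 − 0.65969)(1 − 0.75578) = 0.917

0.917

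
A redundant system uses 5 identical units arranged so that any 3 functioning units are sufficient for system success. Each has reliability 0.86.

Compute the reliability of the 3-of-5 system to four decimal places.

0.9780

R = Σ_{i=3}^{5} C(5,i) p^i (1−p)^{5−i} with p = 0.86
C(5,3)·0.86^3·0.14^2 = 0.124667
C(5,4)·0.86^4·0.14^1 = 0.382906
C(5,5)·0.86^5·0.14^0 = 0.470427
Sum = 0.9780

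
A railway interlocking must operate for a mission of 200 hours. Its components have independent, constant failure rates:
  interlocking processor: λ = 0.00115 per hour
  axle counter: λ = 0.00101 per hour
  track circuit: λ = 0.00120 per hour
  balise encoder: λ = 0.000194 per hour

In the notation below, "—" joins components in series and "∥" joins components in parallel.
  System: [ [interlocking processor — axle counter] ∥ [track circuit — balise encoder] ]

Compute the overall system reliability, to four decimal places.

0.9146

R(interlocking processor) = exp(−0.00115 × 200) = 0.794534
R(axle counter) = exp(−0.00101 × 200) = 0.817095
R(track circuit) = exp(−0.00120 × 200) = 0.786628
R(balise encoder) = exp(−0.000194 × 200) = 0.961943
Series (interlocking processor and axle counter): 0.794534 × 0.817095 = 0.649210
Series (track circuit and balise encoder): 0.786628 × 0.961943 = 0.756691
Parallel ([0.649210] and [0.756691]): 1 − (1 − 0.649210)(1 − 0.756691) = 0.9146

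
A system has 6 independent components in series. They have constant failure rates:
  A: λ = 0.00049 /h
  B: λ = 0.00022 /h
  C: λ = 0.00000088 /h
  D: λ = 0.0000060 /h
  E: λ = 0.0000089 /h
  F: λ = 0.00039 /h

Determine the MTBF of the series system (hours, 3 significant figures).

896

Series of exponential components: λ_sys = Σ λ_i
λ_sys = 0.00049 + 0.00022 + 0.00000088 + 0.0000060 + 0.0000089 + 0.00039 = 1.1158e-03 /h
MTBF = 1 / λ_sys = 896 h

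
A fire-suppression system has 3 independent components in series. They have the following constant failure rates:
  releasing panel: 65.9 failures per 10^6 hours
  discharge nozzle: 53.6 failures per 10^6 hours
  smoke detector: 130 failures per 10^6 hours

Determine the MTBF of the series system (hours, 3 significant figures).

4010

Series of exponential components: λ_sys = Σ λ_i
λ_sys = 0.0000659 + 0.0000536 + 0.000130 = 2.4950e-04 /h
MTBF = 1 / λ_sys = 4010 h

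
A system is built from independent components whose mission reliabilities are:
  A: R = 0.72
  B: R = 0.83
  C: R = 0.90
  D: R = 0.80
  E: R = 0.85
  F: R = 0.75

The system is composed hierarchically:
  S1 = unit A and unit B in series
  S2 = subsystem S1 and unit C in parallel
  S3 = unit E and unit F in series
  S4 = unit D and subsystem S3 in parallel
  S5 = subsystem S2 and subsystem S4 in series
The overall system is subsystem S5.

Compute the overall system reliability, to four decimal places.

0.8902

Series (A and B): 0.720000 × 0.830000 = 0.597600
Parallel ([0.597600] and C): 1 − (1 − 0.597600)(1 − 0.900000) = 0.959760
Series (E and F): 0.850000 × 0.750000 = 0.637500
Parallel (D and [0.637500]): 1 − (1 − 0.800000)(1 − 0.637500) = 0.927500
Series ([0.959760] and [0.927500]): 0.959760 × 0.927500 = 0.8902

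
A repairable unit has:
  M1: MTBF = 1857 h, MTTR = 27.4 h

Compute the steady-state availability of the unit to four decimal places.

A(M1) = MTBF/(MTBF+MTTR) = 1857/(1857+27.4) = 0.9855

0.9855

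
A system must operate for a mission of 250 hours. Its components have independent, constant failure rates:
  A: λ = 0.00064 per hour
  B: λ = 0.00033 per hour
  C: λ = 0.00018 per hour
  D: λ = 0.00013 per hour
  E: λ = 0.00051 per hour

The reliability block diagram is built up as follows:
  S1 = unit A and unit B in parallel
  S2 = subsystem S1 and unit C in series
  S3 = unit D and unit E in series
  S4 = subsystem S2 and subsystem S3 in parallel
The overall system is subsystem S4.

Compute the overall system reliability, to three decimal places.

0.992

R(A) = exp(−0.00064 × 250) = 0.85214
R(B) = exp(−0.00033 × 250) = 0.92081
R(C) = exp(−0.00018 × 250) = 0.95600
R(D) = exp(−0.00013 × 250) = 0.96802
R(E) = exp(−0.00051 × 250) = 0.88029
Parallel (A and B): 1 − (1 − 0.85214)(1 − 0.92081) = 0.98829
Series ([0.98829] and C): 0.98829 × 0.95600 = 0.94481
Series (D and E): 0.96802 × 0.88029 = 0.85214
Parallel ([0.94481] and [0.85214]): 1 − (1 − 0.94481)(1 − 0.85214) = 0.992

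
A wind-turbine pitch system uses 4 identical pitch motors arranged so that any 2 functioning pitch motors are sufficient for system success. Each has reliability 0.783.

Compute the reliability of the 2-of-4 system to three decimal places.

R = Σ_{i=2}^{4} C(4,i) p^i (1−p)^{4−i} with p = 0.783
C(4,2)·0.783^2·0.217^2 = 0.17322
C(4,3)·0.783^3·0.217^1 = 0.41668
C(4,4)·0.783^4·0.217^0 = 0.37588
Sum = 0.966

0.966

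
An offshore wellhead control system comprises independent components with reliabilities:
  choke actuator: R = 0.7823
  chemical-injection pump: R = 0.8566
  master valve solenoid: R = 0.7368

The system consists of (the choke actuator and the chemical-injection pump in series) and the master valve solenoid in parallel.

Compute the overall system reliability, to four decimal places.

0.9132

Series (choke actuator and chemical-injection pump): 0.782300 × 0.856600 = 0.670118
Parallel ([0.670118] and master valve solenoid): 1 − (1 − 0.670118)(1 − 0.736800) = 0.9132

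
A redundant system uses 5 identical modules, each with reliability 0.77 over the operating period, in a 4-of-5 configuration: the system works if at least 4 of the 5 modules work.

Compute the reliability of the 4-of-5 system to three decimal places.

0.675

R = Σ_{i=4}^{5} C(5,i) p^i (1−p)^{5−i} with p = 0.77
C(5,4)·0.77^4·0.23^1 = 0.40426
C(5,5)·0.77^5·0.23^0 = 0.27068
Sum = 0.675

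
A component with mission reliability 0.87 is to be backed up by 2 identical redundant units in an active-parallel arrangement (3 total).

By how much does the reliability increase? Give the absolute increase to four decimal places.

R_before = 0.87
R_after = 1 − (1 − 0.87)^3 = 0.9978
ΔR = 0.9978 − 0.87 = 0.1278

0.1278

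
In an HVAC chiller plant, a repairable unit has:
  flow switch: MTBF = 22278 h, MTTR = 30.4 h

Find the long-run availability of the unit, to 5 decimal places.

A(flow switch) = MTBF/(MTBF+MTTR) = 22278/(22278+30.4) = 0.99864

0.99864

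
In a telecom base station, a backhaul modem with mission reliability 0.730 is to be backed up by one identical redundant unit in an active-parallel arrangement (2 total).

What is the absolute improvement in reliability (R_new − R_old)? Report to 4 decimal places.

0.1971

R_before = 0.730
R_after = 1 − (1 − 0.730)^2 = 0.9271
ΔR = 0.9271 − 0.730 = 0.1971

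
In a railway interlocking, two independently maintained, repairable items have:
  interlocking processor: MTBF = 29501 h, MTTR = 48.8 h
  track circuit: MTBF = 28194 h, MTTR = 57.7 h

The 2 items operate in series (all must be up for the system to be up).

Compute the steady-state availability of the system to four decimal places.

A(interlocking processor) = MTBF/(MTBF+MTTR) = 29501/(29501+48.8) = 0.998349
A(track circuit) = MTBF/(MTBF+MTTR) = 28194/(28194+57.7) = 0.997958
Series availability: 0.998349 × 0.997958 = 0.9963

0.9963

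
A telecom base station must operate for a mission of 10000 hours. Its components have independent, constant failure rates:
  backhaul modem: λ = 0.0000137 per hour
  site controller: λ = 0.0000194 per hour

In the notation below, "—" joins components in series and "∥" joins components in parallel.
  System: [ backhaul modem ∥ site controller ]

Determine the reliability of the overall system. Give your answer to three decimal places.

0.977

R(backhaul modem) = exp(−0.0000137 × 10000) = 0.87197
R(site controller) = exp(−0.0000194 × 10000) = 0.82366
Parallel (backhaul modem and site controller): 1 − (1 − 0.87197)(1 − 0.82366) = 0.977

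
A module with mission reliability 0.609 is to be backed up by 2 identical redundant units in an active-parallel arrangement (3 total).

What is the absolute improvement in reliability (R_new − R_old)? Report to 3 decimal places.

R_before = 0.609
R_after = 1 − (1 − 0.609)^3 = 0.940
ΔR = 0.940 − 0.609 = 0.331

0.331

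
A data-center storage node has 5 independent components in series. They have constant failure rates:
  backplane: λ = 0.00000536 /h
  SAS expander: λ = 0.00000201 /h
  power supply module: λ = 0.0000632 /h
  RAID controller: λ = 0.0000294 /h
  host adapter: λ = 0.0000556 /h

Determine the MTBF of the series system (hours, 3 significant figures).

Series of exponential components: λ_sys = Σ λ_i
λ_sys = 0.00000536 + 0.00000201 + 0.0000632 + 0.0000294 + 0.0000556 = 1.5557e-04 /h
MTBF = 1 / λ_sys = 6430 h

6430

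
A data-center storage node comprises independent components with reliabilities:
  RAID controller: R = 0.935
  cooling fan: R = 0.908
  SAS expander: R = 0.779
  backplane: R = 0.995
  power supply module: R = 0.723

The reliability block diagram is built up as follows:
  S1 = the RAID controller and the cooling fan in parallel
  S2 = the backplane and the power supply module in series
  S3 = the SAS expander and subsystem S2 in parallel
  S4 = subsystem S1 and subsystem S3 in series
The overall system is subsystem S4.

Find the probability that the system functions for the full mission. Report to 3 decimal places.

Parallel (RAID controller and cooling fan): 1 − (1 − 0.93500)(1 − 0.90800) = 0.99402
Series (backplane and power supply module): 0.99500 × 0.72300 = 0.71939
Parallel (SAS expander and [0.71939]): 1 − (1 − 0.77900)(1 − 0.71939) = 0.93799
Series ([0.99402] and [0.93799]): 0.99402 × 0.93799 = 0.932

0.932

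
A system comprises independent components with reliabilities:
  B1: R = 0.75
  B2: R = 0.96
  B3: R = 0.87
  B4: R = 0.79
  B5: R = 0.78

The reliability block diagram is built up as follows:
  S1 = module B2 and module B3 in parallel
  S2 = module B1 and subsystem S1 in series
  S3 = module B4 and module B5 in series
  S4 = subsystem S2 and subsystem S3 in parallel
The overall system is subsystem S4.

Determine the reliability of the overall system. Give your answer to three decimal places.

0.903

Parallel (B2 and B3): 1 − (1 − 0.96000)(1 − 0.87000) = 0.99480
Series (B1 and [0.99480]): 0.75000 × 0.99480 = 0.74610
Series (B4 and B5): 0.79000 × 0.78000 = 0.61620
Parallel ([0.74610] and [0.61620]): 1 − (1 − 0.74610)(1 − 0.61620) = 0.903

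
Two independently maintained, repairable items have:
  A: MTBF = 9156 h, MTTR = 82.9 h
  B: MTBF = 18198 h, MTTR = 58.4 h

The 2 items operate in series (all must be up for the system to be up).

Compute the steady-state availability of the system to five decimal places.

A(A) = MTBF/(MTBF+MTTR) = 9156/(9156+82.9) = 0.991027
A(B) = MTBF/(MTBF+MTTR) = 18198/(18198+58.4) = 0.996801
Series availability: 0.991027 × 0.996801 = 0.98786

0.98786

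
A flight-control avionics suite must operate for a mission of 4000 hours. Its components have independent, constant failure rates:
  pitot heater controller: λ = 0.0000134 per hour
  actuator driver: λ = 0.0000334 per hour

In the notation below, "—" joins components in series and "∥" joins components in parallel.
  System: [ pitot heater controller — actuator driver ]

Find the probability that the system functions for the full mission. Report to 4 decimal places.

R(pitot heater controller) = exp(−0.0000134 × 4000) = 0.947811
R(actuator driver) = exp(−0.0000334 × 4000) = 0.874940
Series (pitot heater controller and actuator driver): 0.947811 × 0.874940 = 0.8293

0.8293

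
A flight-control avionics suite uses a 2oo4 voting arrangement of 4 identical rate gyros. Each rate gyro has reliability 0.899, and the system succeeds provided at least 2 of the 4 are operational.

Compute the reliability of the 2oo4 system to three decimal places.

R = Σ_{i=2}^{4} C(4,i) p^i (1−p)^{4−i} with p = 0.899
C(4,2)·0.899^2·0.101^2 = 0.04947
C(4,3)·0.899^3·0.101^1 = 0.29354
C(4,4)·0.899^4·0.101^0 = 0.65319
Sum = 0.996

0.996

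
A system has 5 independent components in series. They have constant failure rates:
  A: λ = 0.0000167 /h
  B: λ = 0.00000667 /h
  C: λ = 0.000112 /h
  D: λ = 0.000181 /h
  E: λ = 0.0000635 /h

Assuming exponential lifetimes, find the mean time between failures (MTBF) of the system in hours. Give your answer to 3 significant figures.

2630

Series of exponential components: λ_sys = Σ λ_i
λ_sys = 0.0000167 + 0.00000667 + 0.000112 + 0.000181 + 0.0000635 = 3.7987e-04 /h
MTBF = 1 / λ_sys = 2630 h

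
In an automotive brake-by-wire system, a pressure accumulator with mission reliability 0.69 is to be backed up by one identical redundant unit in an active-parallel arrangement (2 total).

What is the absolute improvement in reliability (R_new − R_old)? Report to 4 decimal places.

0.2139

R_before = 0.69
R_after = 1 − (1 − 0.69)^2 = 0.9039
ΔR = 0.9039 − 0.69 = 0.2139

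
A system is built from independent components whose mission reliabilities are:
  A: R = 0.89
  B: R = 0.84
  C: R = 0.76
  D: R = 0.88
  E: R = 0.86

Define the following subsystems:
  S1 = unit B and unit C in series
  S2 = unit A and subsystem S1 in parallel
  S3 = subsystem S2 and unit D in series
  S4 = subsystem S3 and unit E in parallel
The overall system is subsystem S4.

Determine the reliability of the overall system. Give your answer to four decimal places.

Series (B and C): 0.840000 × 0.760000 = 0.638400
Parallel (A and [0.638400]): 1 − (1 − 0.890000)(1 − 0.638400) = 0.960224
Series ([0.960224] and D): 0.960224 × 0.880000 = 0.844997
Parallel ([0.844997] and E): 1 − (1 − 0.844997)(1 − 0.860000) = 0.9783

0.9783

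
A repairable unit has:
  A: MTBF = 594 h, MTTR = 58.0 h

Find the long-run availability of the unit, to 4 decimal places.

0.9110

A(A) = MTBF/(MTBF+MTTR) = 594/(594+58.0) = 0.9110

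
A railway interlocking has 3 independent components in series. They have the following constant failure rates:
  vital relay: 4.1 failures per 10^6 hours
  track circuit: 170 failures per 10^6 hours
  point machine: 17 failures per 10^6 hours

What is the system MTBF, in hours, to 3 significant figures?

5230

Series of exponential components: λ_sys = Σ λ_i
λ_sys = 0.0000041 + 0.00017 + 0.000017 = 1.9110e-04 /h
MTBF = 1 / λ_sys = 5230 h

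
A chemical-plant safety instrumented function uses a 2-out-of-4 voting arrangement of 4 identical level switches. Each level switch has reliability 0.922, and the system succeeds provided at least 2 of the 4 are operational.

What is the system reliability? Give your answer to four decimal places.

0.9982

R = Σ_{i=2}^{4} C(4,i) p^i (1−p)^{4−i} with p = 0.922
C(4,2)·0.922^2·0.078^2 = 0.031031
C(4,3)·0.922^3·0.078^1 = 0.244539
C(4,4)·0.922^4·0.078^0 = 0.722643
Sum = 0.9982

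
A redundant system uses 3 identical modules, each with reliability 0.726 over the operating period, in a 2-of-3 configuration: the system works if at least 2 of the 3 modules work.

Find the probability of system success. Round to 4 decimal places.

0.8159

R = Σ_{i=2}^{3} C(3,i) p^i (1−p)^{3−i} with p = 0.726
C(3,2)·0.726^2·0.274^1 = 0.433256
C(3,3)·0.726^3·0.274^0 = 0.382657
Sum = 0.8159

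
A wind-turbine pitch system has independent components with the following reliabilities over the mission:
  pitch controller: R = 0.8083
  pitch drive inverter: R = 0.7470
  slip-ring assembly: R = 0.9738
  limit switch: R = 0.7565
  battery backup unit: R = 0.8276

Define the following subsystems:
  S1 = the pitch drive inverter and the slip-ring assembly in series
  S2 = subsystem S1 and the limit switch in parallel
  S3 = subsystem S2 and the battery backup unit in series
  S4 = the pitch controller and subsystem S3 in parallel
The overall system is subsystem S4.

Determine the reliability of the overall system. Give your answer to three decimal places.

Series (pitch drive inverter and slip-ring assembly): 0.74700 × 0.97380 = 0.72743
Parallel ([0.72743] and limit switch): 1 − (1 − 0.72743)(1 − 0.75650) = 0.93363
Series ([0.93363] and battery backup unit): 0.93363 × 0.82760 = 0.77267
Parallel (pitch controller and [0.77267]): 1 − (1 − 0.80830)(1 − 0.77267) = 0.956

0.956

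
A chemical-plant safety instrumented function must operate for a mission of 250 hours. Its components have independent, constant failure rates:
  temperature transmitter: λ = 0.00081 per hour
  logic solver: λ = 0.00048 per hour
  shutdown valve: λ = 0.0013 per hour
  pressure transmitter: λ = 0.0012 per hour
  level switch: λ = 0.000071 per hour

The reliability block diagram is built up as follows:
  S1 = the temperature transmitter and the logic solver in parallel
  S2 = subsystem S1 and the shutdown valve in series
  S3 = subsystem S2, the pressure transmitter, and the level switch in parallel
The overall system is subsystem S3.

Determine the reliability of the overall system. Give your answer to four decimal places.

R(temperature transmitter) = exp(−0.00081 × 250) = 0.816686
R(logic solver) = exp(−0.00048 × 250) = 0.886920
R(shutdown valve) = exp(−0.0013 × 250) = 0.722527
R(pressure transmitter) = exp(−0.0012 × 250) = 0.740818
R(level switch) = exp(−0.000071 × 250) = 0.982407
Parallel (temperature transmitter and logic solver): 1 − (1 − 0.816686)(1 − 0.886920) = 0.979271
Series ([0.979271] and shutdown valve): 0.979271 × 0.722527 = 0.707550
Parallel ([0.707550], pressure transmitter, and level switch): 1 − (1 − 0.707550)(1 − 0.740818)(1 − 0.982407) = 0.9987

0.9987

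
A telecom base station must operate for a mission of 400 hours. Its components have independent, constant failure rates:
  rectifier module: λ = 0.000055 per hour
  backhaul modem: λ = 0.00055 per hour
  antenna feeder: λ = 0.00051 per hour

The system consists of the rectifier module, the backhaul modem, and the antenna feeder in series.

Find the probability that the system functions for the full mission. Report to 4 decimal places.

R(rectifier module) = exp(−0.000055 × 400) = 0.978240
R(backhaul modem) = exp(−0.00055 × 400) = 0.802519
R(antenna feeder) = exp(−0.00051 × 400) = 0.815462
Series (rectifier module, backhaul modem, and antenna feeder): 0.978240 × 0.802519 × 0.815462 = 0.6402

0.6402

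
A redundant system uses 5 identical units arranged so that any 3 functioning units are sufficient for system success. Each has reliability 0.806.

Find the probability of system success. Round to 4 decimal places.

0.9466

R = Σ_{i=3}^{5} C(5,i) p^i (1−p)^{5−i} with p = 0.806
C(5,3)·0.806^3·0.194^2 = 0.197065
C(5,4)·0.806^4·0.194^1 = 0.409366
C(5,5)·0.806^5·0.194^0 = 0.340154
Sum = 0.9466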